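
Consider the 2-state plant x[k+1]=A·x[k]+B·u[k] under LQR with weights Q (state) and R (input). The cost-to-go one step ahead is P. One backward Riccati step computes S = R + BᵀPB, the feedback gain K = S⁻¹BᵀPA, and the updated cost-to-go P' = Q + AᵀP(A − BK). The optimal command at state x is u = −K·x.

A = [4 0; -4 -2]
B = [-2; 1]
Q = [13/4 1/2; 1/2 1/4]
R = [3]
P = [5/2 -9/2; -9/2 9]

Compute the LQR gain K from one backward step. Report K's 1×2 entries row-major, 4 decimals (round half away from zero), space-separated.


BᵀP = [-9.5000 18.0000]
S = R + BᵀPB = [3] + [37.0000] = [40.0000]
BᵀPA = [-110.0000 -36.0000]
K = S⁻¹·BᵀPA = [-2.7500 -0.9000]
A−BK = [-1.5000 -1.8000; -1.2500 -1.1000]
AᵀP(A−BK) = [25.5000 9.0000; 9.0000 3.6000]
P' = Q + AᵀP(A−BK) = [28.7500 9.5000; 9.5000 3.8500]
tr(P') = 32.6000

-2.7500 -0.9000


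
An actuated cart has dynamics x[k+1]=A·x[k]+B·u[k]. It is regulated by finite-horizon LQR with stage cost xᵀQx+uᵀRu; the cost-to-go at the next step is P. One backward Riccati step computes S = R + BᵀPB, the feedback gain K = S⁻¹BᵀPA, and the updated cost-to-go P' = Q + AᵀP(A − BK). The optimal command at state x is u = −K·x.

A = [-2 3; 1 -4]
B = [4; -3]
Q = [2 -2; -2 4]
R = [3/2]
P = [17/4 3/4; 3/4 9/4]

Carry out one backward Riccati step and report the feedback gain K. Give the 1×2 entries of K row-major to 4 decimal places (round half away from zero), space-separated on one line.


-0.4634 0.8258

BᵀP = [14.7500 -3.7500]
S = R + BᵀPB = [3/2] + [70.2500] = [71.7500]
BᵀPA = [-33.2500 59.2500]
K = S⁻¹·BᵀPA = [-0.4634 0.8258]
A−BK = [-0.1463 -0.3031; -0.3902 -1.5226]
AᵀP(A−BK) = [0.8415 1.2073; 1.2073 7.3223]
P' = Q + AᵀP(A−BK) = [2.8415 -0.7927; -0.7927 11.3223]
tr(P') = 14.1638


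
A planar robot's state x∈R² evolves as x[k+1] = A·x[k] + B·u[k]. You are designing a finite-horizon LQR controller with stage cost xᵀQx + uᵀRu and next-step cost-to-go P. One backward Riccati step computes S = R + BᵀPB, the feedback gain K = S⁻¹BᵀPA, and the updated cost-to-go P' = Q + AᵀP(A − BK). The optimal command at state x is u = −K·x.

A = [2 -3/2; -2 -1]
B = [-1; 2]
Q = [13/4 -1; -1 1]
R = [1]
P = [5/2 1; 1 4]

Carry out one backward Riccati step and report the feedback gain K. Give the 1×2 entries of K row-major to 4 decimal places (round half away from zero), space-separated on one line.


BᵀP = [-0.5000 7.0000]
S = R + BᵀPB = [1] + [14.5000] = [15.5000]
BᵀPA = [-15.0000 -6.2500]
K = S⁻¹·BᵀPA = [-0.9677 -0.4032]
A−BK = [1.0323 -1.9032; -0.0645 -0.1935]
AᵀP(A−BK) = [3.4839 -4.5484; -4.5484 10.1048]
P' = Q + AᵀP(A−BK) = [6.7339 -5.5484; -5.5484 11.1048]
tr(P') = 17.8387

-0.9677 -0.4032


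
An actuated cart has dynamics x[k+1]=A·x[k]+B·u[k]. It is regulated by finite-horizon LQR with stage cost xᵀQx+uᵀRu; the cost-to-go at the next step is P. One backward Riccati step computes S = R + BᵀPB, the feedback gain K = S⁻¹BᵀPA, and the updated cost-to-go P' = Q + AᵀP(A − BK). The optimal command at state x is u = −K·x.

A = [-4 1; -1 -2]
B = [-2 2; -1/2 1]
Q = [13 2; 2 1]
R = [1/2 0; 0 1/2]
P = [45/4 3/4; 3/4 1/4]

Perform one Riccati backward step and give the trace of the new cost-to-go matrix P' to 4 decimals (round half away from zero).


BᵀP = [-22.8750 -1.6250; 23.2500 1.7500]
S = R + BᵀPB = [1/2 0; 0 1/2] + [46.5625 -47.3750; -47.3750 48.2500] = [47.0625 -47.3750; -47.3750 48.7500]
BᵀPA = [93.1250 -19.6250; -94.7500 19.7500]
K = S⁻¹·BᵀPA = [1.0232 -0.4220; -0.9493 -0.0050]
A−BK = [-0.0551 0.1659; 0.4609 -2.2060]
AᵀP(A−BK) = [1.0232 -0.4220; -0.4220 1.0664]
P' = Q + AᵀP(A−BK) = [14.0232 1.5780; 1.5780 2.0664]
tr(P') = 16.0895

16.0895


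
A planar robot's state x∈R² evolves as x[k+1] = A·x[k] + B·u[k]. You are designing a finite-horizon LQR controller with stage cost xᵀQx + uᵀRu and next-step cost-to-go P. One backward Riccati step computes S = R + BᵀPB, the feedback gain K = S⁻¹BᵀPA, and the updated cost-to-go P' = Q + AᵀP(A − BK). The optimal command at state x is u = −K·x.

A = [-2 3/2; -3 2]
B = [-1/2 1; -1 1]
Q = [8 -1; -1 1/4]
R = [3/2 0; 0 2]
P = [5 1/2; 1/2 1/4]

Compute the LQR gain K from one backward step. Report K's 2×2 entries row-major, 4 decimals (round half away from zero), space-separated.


BᵀP = [-3.0000 -0.5000; 5.5000 0.7500]
S = R + BᵀPB = [3/2 0; 0 2] + [2.0000 -3.5000; -3.5000 6.2500] = [3.5000 -3.5000; -3.5000 8.2500]
BᵀPA = [7.5000 -5.5000; -13.2500 9.7500]
K = S⁻¹·BᵀPA = [0.9323 -0.6767; -1.2105 0.8947]
A−BK = [-0.3233 0.2669; -0.8571 0.4286]
AᵀP(A−BK) = [5.2180 -3.8195; -3.8195 2.8045]
P' = Q + AᵀP(A−BK) = [13.2180 -4.8195; -4.8195 3.0545]
tr(P') = 16.2726

0.9323 -0.6767 -1.2105 0.8947


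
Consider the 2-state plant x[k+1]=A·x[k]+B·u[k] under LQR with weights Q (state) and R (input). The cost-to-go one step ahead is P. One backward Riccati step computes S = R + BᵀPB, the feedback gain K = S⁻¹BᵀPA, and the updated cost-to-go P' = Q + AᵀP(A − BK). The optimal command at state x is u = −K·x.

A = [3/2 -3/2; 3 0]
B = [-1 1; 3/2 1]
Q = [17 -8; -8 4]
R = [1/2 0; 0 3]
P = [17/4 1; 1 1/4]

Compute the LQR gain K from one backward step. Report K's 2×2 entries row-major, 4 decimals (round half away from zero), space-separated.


BᵀP = [-2.7500 -0.6250; 5.2500 1.2500]
S = R + BᵀPB = [1/2 0; 0 3] + [1.8125 -3.3750; -3.3750 6.5000] = [2.3125 -3.3750; -3.3750 9.5000]
BᵀPA = [-6.0000 4.1250; 11.6250 -7.8750]
K = S⁻¹·BᵀPA = [-1.6795 1.1920; 0.6270 -0.4055]
A−BK = [-0.8065 0.0975; 4.8922 -1.3826]
AᵀP(A−BK) = [3.4465 -2.1968; -2.1968 1.4524]
P' = Q + AᵀP(A−BK) = [20.4465 -10.1968; -10.1968 5.4524]
tr(P') = 25.8988

-1.6795 1.1920 0.6270 -0.4055


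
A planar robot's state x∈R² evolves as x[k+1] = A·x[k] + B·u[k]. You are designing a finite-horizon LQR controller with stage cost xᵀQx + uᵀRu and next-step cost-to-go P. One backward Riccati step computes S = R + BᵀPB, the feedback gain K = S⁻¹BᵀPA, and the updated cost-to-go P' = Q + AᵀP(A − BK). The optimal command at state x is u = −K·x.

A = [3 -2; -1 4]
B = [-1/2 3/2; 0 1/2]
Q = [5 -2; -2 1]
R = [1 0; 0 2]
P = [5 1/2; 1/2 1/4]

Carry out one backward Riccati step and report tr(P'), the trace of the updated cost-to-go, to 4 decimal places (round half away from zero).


BᵀP = [-2.5000 -0.2500; 7.7500 0.8750]
S = R + BᵀPB = [1 0; 0 2] + [1.2500 -3.8750; -3.8750 12.0625] = [2.2500 -3.8750; -3.8750 14.0625]
BᵀPA = [-7.2500 4.0000; 22.3750 -12.0000]
K = S⁻¹·BᵀPA = [-0.9173 0.5865; 1.3383 -0.6917]
A−BK = [0.5338 -0.6692; -1.6692 4.3459]
AᵀP(A−BK) = [5.6541 -4.2707; -4.2707 5.3534]
P' = Q + AᵀP(A−BK) = [10.6541 -6.2707; -6.2707 6.3534]
tr(P') = 17.0075

17.0075


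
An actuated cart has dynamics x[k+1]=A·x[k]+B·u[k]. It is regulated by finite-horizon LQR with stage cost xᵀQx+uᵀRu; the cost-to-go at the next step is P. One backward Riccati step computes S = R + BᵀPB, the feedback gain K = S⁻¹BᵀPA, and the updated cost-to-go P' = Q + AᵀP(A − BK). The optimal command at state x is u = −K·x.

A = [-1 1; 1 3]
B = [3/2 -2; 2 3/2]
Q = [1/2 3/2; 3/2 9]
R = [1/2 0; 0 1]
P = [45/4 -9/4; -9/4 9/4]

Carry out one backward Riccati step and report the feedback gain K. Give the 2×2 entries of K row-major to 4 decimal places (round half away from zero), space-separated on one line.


0.0616 1.1432 0.5448 0.3735

BᵀP = [12.3750 1.1250; -25.8750 7.8750]
S = R + BᵀPB = [1/2 0; 0 1] + [20.8125 -23.0625; -23.0625 63.5625] = [21.3125 -23.0625; -23.0625 64.5625]
BᵀPA = [-11.2500 15.7500; 33.7500 -2.2500]
K = S⁻¹·BᵀPA = [0.0616 1.1432; 0.5448 0.3735]
A−BK = [-0.0029 0.0322; 0.0596 0.1534]
AᵀP(A−BK) = [0.3075 0.2549; 0.2549 0.8353]
P' = Q + AᵀP(A−BK) = [0.8075 1.7549; 1.7549 9.8353]
tr(P') = 10.6428


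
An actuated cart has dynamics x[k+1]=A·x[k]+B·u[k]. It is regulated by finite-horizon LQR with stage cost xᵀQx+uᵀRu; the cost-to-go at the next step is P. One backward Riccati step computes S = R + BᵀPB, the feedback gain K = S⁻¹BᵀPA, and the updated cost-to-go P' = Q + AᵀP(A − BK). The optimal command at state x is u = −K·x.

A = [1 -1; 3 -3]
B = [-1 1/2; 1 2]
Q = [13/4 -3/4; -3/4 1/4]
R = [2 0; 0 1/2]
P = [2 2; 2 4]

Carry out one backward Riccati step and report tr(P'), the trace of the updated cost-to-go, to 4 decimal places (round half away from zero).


BᵀP = [0.0000 2.0000; 5.0000 9.0000]
S = R + BᵀPB = [2 0; 0 1/2] + [2.0000 4.0000; 4.0000 20.5000] = [4.0000 4.0000; 4.0000 21.0000]
BᵀPA = [6.0000 -6.0000; 32.0000 -32.0000]
K = S⁻¹·BᵀPA = [-0.0294 0.0294; 1.5294 -1.5294]
A−BK = [0.2059 -0.2059; -0.0294 0.0294]
AᵀP(A−BK) = [1.2353 -1.2353; -1.2353 1.2353]
P' = Q + AᵀP(A−BK) = [4.4853 -1.9853; -1.9853 1.4853]
tr(P') = 5.9706

5.9706


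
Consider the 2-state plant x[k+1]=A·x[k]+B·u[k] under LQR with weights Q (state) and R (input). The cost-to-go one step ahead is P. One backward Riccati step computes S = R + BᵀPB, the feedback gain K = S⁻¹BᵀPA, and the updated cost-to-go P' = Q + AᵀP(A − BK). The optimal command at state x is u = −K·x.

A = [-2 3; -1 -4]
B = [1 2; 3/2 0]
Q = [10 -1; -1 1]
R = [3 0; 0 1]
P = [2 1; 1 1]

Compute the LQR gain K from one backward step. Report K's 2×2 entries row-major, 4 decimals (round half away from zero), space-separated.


BᵀP = [3.5000 2.5000; 4.0000 2.0000]
S = R + BᵀPB = [3 0; 0 1] + [7.2500 7.0000; 7.0000 8.0000] = [10.2500 7.0000; 7.0000 9.0000]
BᵀPA = [-9.5000 0.5000; -10.0000 4.0000]
K = S⁻¹·BᵀPA = [-0.3584 -0.5434; -0.8324 0.8671]
A−BK = [0.0231 1.8092; -0.4624 -3.1850]
AᵀP(A−BK) = [1.2717 0.5087; 0.5087 6.8035]
P' = Q + AᵀP(A−BK) = [11.2717 -0.4913; -0.4913 7.8035]
tr(P') = 19.0751

-0.3584 -0.5434 -0.8324 0.8671


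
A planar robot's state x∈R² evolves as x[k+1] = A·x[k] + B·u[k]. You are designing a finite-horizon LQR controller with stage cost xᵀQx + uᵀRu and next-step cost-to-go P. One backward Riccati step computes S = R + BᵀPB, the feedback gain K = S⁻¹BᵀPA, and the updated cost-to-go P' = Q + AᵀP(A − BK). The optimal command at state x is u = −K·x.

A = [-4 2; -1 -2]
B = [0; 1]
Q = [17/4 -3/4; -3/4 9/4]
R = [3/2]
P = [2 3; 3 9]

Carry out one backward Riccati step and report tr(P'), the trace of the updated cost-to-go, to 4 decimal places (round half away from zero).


BᵀP = [3.0000 9.0000]
S = R + BᵀPB = [3/2] + [9.0000] = [10.5000]
BᵀPA = [-21.0000 -12.0000]
K = S⁻¹·BᵀPA = [-2.0000 -1.1429]
A−BK = [-4.0000 2.0000; 1.0000 -0.8571]
AᵀP(A−BK) = [23.0000 -4.0000; -4.0000 6.2857]
P' = Q + AᵀP(A−BK) = [27.2500 -4.7500; -4.7500 8.5357]
tr(P') = 35.7857

35.7857


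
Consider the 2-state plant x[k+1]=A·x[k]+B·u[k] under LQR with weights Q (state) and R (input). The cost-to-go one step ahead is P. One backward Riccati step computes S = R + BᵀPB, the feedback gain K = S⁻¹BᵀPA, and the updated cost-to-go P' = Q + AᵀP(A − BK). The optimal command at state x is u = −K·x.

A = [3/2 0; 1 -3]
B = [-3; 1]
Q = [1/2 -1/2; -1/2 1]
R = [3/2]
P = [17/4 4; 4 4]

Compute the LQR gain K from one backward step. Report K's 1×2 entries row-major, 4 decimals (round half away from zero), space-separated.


-1.0696 1.2152

BᵀP = [-8.7500 -8.0000]
S = R + BᵀPB = [3/2] + [18.2500] = [19.7500]
BᵀPA = [-21.1250 24.0000]
K = S⁻¹·BᵀPA = [-1.0696 1.2152]
A−BK = [-1.7089 3.6456; 2.0696 -4.2152]
AᵀP(A−BK) = [2.9668 -4.3291; -4.3291 6.8354]
P' = Q + AᵀP(A−BK) = [3.4668 -4.8291; -4.8291 7.8354]
tr(P') = 11.3022


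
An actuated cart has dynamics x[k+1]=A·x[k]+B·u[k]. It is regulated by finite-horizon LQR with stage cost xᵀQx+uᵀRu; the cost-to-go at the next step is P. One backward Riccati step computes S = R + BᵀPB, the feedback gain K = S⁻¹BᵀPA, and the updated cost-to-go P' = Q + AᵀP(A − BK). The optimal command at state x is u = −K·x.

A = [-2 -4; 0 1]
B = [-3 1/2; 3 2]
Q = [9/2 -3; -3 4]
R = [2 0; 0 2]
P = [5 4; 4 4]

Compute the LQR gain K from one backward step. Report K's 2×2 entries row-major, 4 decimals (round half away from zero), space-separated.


BᵀP = [-3.0000 0.0000; 10.5000 10.0000]
S = R + BᵀPB = [2 0; 0 2] + [9.0000 -1.5000; -1.5000 25.2500] = [11.0000 -1.5000; -1.5000 27.2500]
BᵀPA = [6.0000 12.0000; -21.0000 -32.0000]
K = S⁻¹·BᵀPA = [0.4437 0.9378; -0.7462 -1.1227]
A−BK = [-0.2958 -0.6252; 0.1613 0.4319]
AᵀP(A−BK) = [1.6672 2.7966; 2.7966 4.8202]
P' = Q + AᵀP(A−BK) = [6.1672 -0.2034; -0.2034 8.8202]
tr(P') = 14.9874

0.4437 0.9378 -0.7462 -1.1227


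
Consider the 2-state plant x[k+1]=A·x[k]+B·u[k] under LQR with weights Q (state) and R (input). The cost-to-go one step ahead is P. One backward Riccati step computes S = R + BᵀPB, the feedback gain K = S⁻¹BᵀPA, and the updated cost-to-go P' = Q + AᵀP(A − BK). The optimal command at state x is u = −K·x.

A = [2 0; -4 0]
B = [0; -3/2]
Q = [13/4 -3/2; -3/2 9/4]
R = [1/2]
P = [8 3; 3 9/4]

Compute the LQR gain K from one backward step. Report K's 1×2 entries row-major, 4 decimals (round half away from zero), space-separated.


0.8090 0.0000

BᵀP = [-4.5000 -3.3750]
S = R + BᵀPB = [1/2] + [5.0625] = [5.5625]
BᵀPA = [4.5000 0.0000]
K = S⁻¹·BᵀPA = [0.8090 0.0000]
A−BK = [2.0000 0.0000; -2.7865 0.0000]
AᵀP(A−BK) = [16.3596 0.0000; 0.0000 0.0000]
P' = Q + AᵀP(A−BK) = [19.6096 -1.5000; -1.5000 2.2500]
tr(P') = 21.8596


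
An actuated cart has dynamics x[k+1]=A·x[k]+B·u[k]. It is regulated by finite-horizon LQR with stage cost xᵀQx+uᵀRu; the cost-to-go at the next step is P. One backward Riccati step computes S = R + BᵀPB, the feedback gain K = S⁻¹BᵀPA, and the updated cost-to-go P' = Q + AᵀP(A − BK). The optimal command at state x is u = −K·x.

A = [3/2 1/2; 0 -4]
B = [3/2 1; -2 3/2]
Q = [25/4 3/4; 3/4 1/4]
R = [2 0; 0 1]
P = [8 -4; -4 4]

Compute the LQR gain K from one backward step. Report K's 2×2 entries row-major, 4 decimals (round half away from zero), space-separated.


BᵀP = [20.0000 -14.0000; 2.0000 2.0000]
S = R + BᵀPB = [2 0; 0 1] + [58.0000 -1.0000; -1.0000 5.0000] = [60.0000 -1.0000; -1.0000 6.0000]
BᵀPA = [30.0000 66.0000; 3.0000 -7.0000]
K = S⁻¹·BᵀPA = [0.5097 1.0836; 0.5850 -0.9861]
A−BK = [0.1504 -0.1393; 0.1421 -0.3538]
AᵀP(A−BK) = [0.9526 0.4513; 0.4513 3.5822]
P' = Q + AᵀP(A−BK) = [7.2026 1.2013; 1.2013 3.8322]
tr(P') = 11.0348

0.5097 1.0836 0.5850 -0.9861


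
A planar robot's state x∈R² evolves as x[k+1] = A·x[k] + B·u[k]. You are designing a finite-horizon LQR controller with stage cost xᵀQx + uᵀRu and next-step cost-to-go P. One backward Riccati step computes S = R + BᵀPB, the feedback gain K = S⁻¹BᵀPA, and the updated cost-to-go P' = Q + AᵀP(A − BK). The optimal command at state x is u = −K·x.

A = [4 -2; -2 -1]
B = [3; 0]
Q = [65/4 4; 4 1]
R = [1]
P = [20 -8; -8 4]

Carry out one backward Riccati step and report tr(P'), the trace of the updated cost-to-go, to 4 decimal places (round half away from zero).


24.0787

BᵀP = [60.0000 -24.0000]
S = R + BᵀPB = [1] + [180.0000] = [181.0000]
BᵀPA = [288.0000 -96.0000]
K = S⁻¹·BᵀPA = [1.5912 -0.5304]
A−BK = [-0.7735 -0.4088; -2.0000 -1.0000]
AᵀP(A−BK) = [5.7459 0.7514; 0.7514 1.0829]
P' = Q + AᵀP(A−BK) = [21.9959 4.7514; 4.7514 2.0829]
tr(P') = 24.0787


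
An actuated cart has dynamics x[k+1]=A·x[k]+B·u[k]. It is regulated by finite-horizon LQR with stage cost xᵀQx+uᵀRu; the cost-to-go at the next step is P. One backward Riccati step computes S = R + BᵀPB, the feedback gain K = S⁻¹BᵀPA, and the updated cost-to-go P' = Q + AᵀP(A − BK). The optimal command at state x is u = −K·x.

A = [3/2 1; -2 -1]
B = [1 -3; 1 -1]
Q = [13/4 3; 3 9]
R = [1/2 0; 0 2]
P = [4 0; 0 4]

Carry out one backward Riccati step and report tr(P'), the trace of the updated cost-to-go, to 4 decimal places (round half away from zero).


23.4480

BᵀP = [4.0000 4.0000; -12.0000 -4.0000]
S = R + BᵀPB = [1/2 0; 0 2] + [8.0000 -16.0000; -16.0000 40.0000] = [8.5000 -16.0000; -16.0000 42.0000]
BᵀPA = [-2.0000 0.0000; -10.0000 -8.0000]
K = S⁻¹·BᵀPA = [-2.4158 -1.2673; -1.1584 -0.6733]
A−BK = [0.4406 0.2475; -0.7426 -0.4059]
AᵀP(A−BK) = [8.5842 4.7327; 4.7327 2.6139]
P' = Q + AᵀP(A−BK) = [11.8342 7.7327; 7.7327 11.6139]
tr(P') = 23.4480


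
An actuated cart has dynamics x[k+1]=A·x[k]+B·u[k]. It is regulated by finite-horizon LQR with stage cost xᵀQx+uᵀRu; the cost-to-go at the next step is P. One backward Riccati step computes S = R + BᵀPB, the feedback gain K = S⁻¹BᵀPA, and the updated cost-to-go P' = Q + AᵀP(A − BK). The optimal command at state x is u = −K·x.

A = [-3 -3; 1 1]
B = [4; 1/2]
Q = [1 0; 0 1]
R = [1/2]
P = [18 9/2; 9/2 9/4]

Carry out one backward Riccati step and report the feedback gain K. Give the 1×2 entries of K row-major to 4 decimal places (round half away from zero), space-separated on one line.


-0.6631 -0.6631

BᵀP = [74.2500 19.1250]
S = R + BᵀPB = [1/2] + [306.5625] = [307.0625]
BᵀPA = [-203.6250 -203.6250]
K = S⁻¹·BᵀPA = [-0.6631 -0.6631]
A−BK = [-0.3474 -0.3474; 1.3316 1.3316]
AᵀP(A−BK) = [2.2184 2.2184; 2.2184 2.2184]
P' = Q + AᵀP(A−BK) = [3.2184 2.2184; 2.2184 3.2184]
tr(P') = 6.4368


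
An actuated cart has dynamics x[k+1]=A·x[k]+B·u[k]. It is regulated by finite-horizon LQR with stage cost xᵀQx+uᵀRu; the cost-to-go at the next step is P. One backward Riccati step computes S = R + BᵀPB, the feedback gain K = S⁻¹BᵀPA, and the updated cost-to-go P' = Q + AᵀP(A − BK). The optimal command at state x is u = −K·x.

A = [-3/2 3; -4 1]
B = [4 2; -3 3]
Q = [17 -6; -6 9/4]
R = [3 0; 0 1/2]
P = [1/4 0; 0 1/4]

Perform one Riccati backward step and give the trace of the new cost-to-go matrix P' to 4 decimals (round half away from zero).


20.4194

BᵀP = [1.0000 -0.7500; 0.5000 0.7500]
S = R + BᵀPB = [3 0; 0 1/2] + [6.2500 -0.2500; -0.2500 3.2500] = [9.2500 -0.2500; -0.2500 3.7500]
BᵀPA = [1.5000 2.2500; -3.7500 2.2500]
K = S⁻¹·BᵀPA = [0.1354 0.2599; -0.9910 0.6173]
A−BK = [-0.0596 0.7256; -0.6209 -0.0722]
AᵀP(A−BK) = [0.6433 -0.1999; -0.1999 0.5262]
P' = Q + AᵀP(A−BK) = [17.6433 -6.1999; -6.1999 2.7762]
tr(P') = 20.4194


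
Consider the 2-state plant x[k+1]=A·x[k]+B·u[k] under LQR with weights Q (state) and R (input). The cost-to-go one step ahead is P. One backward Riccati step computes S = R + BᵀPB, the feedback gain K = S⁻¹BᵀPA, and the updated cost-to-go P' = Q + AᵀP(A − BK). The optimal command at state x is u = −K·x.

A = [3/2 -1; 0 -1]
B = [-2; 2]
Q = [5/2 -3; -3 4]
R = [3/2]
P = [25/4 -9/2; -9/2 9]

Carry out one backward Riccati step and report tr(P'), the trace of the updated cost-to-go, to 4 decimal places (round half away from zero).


BᵀP = [-21.5000 27.0000]
S = R + BᵀPB = [3/2] + [97.0000] = [98.5000]
BᵀPA = [-32.2500 -5.5000]
K = S⁻¹·BᵀPA = [-0.3274 -0.0558]
A−BK = [0.8452 -1.1117; 0.6548 -0.8883]
AᵀP(A−BK) = [3.5035 -4.4258; -4.4258 5.9429]
P' = Q + AᵀP(A−BK) = [6.0035 -7.4258; -7.4258 9.9429]
tr(P') = 15.9464

15.9464


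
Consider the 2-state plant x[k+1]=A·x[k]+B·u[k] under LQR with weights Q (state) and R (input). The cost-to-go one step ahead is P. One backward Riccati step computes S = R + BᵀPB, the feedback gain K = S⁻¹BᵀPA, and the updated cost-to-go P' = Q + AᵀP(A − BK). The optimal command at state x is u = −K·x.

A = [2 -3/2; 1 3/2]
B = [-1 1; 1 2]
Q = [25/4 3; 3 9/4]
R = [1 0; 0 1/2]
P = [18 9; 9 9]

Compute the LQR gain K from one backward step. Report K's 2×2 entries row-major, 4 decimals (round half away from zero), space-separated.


BᵀP = [-9.0000 0.0000; 36.0000 27.0000]
S = R + BᵀPB = [1 0; 0 1/2] + [9.0000 -9.0000; -9.0000 90.0000] = [10.0000 -9.0000; -9.0000 90.5000]
BᵀPA = [-18.0000 13.5000; 99.0000 -13.5000]
K = S⁻¹·BᵀPA = [-0.8956 1.3353; 1.0049 -0.0164]
A−BK = [0.0995 -0.1484; -0.1141 0.1975]
AᵀP(A−BK) = [1.3981 -1.3434; -1.3434 2.0029]
P' = Q + AᵀP(A−BK) = [7.6481 1.6566; 1.6566 4.2529]
tr(P') = 11.9009

-0.8956 1.3353 1.0049 -0.0164


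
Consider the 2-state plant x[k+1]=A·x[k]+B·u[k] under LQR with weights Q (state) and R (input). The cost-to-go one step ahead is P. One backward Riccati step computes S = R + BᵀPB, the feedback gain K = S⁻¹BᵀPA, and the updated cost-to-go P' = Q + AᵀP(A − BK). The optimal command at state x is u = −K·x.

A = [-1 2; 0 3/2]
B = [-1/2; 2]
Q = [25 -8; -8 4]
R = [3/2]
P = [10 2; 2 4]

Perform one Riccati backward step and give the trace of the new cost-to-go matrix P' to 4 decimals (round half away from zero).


95.4219

BᵀP = [-1.0000 7.0000]
S = R + BᵀPB = [3/2] + [14.5000] = [16.0000]
BᵀPA = [1.0000 8.5000]
K = S⁻¹·BᵀPA = [0.0625 0.5313]
A−BK = [-0.9688 2.2656; -0.1250 0.4375]
AᵀP(A−BK) = [9.9375 -23.5313; -23.5313 56.4844]
P' = Q + AᵀP(A−BK) = [34.9375 -31.5313; -31.5313 60.4844]
tr(P') = 95.4219


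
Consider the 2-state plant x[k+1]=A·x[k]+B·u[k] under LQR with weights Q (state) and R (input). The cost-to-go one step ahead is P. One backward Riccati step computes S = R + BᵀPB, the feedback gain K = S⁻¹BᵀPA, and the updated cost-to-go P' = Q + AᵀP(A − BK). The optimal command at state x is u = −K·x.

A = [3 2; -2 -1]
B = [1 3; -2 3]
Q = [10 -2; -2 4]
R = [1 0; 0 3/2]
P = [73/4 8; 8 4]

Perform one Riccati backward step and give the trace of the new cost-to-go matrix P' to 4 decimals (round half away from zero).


17.0473

BᵀP = [2.2500 0.0000; 78.7500 36.0000]
S = R + BᵀPB = [1 0; 0 3/2] + [2.2500 6.7500; 6.7500 344.2500] = [3.2500 6.7500; 6.7500 345.7500]
BᵀPA = [6.7500 4.5000; 164.2500 121.5000]
K = S⁻¹·BᵀPA = [1.1363 0.6824; 0.4529 0.3381]
A−BK = [0.5050 0.3033; -1.0859 -0.6494]
AᵀP(A−BK) = [2.1958 1.3628; 1.3628 0.8515]
P' = Q + AᵀP(A−BK) = [12.1958 -0.6372; -0.6372 4.8515]
tr(P') = 17.0473


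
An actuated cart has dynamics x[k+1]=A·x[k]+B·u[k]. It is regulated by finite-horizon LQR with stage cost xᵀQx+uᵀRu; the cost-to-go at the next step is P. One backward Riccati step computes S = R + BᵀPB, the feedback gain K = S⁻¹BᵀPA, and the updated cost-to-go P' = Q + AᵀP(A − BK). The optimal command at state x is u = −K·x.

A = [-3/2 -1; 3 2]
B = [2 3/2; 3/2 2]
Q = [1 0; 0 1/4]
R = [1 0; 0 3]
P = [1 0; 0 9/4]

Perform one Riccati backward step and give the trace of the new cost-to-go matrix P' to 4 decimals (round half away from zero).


20.7815

BᵀP = [2.0000 3.3750; 1.5000 4.5000]
S = R + BᵀPB = [1 0; 0 3] + [9.0625 9.7500; 9.7500 11.2500] = [10.0625 9.7500; 9.7500 14.2500]
BᵀPA = [7.1250 4.7500; 11.2500 7.5000]
K = S⁻¹·BᵀPA = [-0.1688 -0.1125; 0.9049 0.6033]
A−BK = [-2.5199 -1.6799; 1.4433 0.9622]
AᵀP(A−BK) = [13.5218 9.0145; 9.0145 6.0097]
P' = Q + AᵀP(A−BK) = [14.5218 9.0145; 9.0145 6.2597]
tr(P') = 20.7815


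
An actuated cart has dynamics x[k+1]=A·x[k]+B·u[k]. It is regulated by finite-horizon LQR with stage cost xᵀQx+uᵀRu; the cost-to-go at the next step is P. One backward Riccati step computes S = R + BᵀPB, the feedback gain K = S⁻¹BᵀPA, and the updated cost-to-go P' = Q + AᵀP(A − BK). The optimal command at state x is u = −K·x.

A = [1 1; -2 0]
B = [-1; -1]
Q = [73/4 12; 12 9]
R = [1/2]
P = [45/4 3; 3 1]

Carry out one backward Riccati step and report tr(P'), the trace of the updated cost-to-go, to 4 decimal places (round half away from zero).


BᵀP = [-14.2500 -4.0000]
S = R + BᵀPB = [1/2] + [18.2500] = [18.7500]
BᵀPA = [-6.2500 -14.2500]
K = S⁻¹·BᵀPA = [-0.3333 -0.7600]
A−BK = [0.6667 0.2400; -2.3333 -0.7600]
AᵀP(A−BK) = [1.1667 0.5000; 0.5000 0.4200]
P' = Q + AᵀP(A−BK) = [19.4167 12.5000; 12.5000 9.4200]
tr(P') = 28.8367

28.8367


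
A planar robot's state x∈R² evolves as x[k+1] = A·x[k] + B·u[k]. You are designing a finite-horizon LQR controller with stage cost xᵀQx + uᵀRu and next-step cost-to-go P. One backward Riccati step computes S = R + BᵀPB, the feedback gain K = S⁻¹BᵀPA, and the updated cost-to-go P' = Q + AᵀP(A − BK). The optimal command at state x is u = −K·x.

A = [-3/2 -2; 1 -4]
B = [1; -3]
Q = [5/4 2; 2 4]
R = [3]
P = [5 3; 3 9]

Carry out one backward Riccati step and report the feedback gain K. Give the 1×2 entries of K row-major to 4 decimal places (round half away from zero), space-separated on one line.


-0.2535 1.4648

BᵀP = [-4.0000 -24.0000]
S = R + BᵀPB = [3] + [68.0000] = [71.0000]
BᵀPA = [-18.0000 104.0000]
K = S⁻¹·BᵀPA = [-0.2535 1.4648]
A−BK = [-1.2465 -3.4648; 0.2394 0.3944]
AᵀP(A−BK) = [6.6866 17.3662; 17.3662 59.6620]
P' = Q + AᵀP(A−BK) = [7.9366 19.3662; 19.3662 63.6620]
tr(P') = 71.5986


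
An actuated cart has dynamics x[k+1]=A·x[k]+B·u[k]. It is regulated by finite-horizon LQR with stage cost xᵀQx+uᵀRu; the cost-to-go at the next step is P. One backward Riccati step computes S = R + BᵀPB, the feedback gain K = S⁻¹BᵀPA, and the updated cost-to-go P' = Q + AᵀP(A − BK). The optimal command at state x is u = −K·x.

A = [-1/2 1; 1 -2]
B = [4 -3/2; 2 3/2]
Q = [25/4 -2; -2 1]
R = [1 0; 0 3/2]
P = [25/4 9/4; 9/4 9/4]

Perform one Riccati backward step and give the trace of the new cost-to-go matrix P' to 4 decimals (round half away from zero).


BᵀP = [29.5000 13.5000; -6.0000 0.0000]
S = R + BᵀPB = [1 0; 0 3/2] + [145.0000 -24.0000; -24.0000 9.0000] = [146.0000 -24.0000; -24.0000 10.5000]
BᵀPA = [-1.2500 2.5000; 3.0000 -6.0000]
K = S⁻¹·BᵀPA = [0.0615 -0.1230; 0.4263 -0.8527]
A−BK = [-0.1066 0.2132; 0.2375 -0.4749]
AᵀP(A−BK) = [0.3604 -0.7208; -0.7208 1.4416]
P' = Q + AᵀP(A−BK) = [6.6104 -2.7208; -2.7208 2.4416]
tr(P') = 9.0520

9.0520


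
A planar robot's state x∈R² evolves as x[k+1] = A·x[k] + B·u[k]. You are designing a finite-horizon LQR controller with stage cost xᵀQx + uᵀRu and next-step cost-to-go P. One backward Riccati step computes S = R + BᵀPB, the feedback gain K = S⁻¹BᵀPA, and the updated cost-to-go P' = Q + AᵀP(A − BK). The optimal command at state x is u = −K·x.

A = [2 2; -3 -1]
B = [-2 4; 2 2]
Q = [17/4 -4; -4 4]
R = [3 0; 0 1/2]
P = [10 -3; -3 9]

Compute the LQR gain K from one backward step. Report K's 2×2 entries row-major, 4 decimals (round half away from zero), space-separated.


BᵀP = [-26.0000 24.0000; 34.0000 6.0000]
S = R + BᵀPB = [3 0; 0 1/2] + [100.0000 -56.0000; -56.0000 148.0000] = [103.0000 -56.0000; -56.0000 148.5000]
BᵀPA = [-124.0000 -76.0000; 50.0000 62.0000]
K = S⁻¹·BᵀPA = [-1.2841 -0.6426; -0.1475 0.1752]
A−BK = [0.0220 0.0141; -0.1367 -0.0651]
AᵀP(A−BK) = [5.1487 2.5559; 2.5559 1.2998]
P' = Q + AᵀP(A−BK) = [9.3987 -1.4441; -1.4441 5.2998]
tr(P') = 14.6985

-1.2841 -0.6426 -0.1475 0.1752


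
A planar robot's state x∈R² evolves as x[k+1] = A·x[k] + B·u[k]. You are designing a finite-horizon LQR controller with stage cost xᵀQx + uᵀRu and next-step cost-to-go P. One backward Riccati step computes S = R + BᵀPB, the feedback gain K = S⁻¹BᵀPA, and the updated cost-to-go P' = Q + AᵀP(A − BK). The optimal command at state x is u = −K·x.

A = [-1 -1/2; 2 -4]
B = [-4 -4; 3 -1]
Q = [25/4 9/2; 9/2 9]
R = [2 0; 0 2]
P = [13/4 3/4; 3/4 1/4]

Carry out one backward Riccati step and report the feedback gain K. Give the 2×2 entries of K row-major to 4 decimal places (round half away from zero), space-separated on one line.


BᵀP = [-10.7500 -2.2500; -13.7500 -3.2500]
S = R + BᵀPB = [2 0; 0 2] + [36.2500 45.2500; 45.2500 58.2500] = [38.2500 45.2500; 45.2500 60.2500]
BᵀPA = [6.2500 14.3750; 7.2500 19.8750]
K = S⁻¹·BᵀPA = [0.1887 -0.1294; -0.0214 0.4270]
A−BK = [-0.3307 0.6907; 1.4125 -3.1848]
AᵀP(A−BK) = [0.2257 -0.4125; -0.4125 1.1848]
P' = Q + AᵀP(A−BK) = [6.4757 4.0875; 4.0875 10.1848]
tr(P') = 16.6605

0.1887 -0.1294 -0.0214 0.4270


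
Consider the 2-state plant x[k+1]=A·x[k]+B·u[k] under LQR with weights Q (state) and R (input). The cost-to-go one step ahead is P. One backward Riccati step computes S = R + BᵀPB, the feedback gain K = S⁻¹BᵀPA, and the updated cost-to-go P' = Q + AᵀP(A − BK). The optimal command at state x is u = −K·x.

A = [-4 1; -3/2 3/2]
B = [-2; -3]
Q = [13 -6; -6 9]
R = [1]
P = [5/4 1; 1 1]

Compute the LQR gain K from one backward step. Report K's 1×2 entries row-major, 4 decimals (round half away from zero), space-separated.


BᵀP = [-5.5000 -5.0000]
S = R + BᵀPB = [1] + [26.0000] = [27.0000]
BᵀPA = [29.5000 -13.0000]
K = S⁻¹·BᵀPA = [1.0926 -0.4815]
A−BK = [-1.8148 0.0370; 1.7778 0.0556]
AᵀP(A−BK) = [2.0185 -0.5463; -0.5463 0.2407]
P' = Q + AᵀP(A−BK) = [15.0185 -6.5463; -6.5463 9.2407]
tr(P') = 24.2593

1.0926 -0.4815


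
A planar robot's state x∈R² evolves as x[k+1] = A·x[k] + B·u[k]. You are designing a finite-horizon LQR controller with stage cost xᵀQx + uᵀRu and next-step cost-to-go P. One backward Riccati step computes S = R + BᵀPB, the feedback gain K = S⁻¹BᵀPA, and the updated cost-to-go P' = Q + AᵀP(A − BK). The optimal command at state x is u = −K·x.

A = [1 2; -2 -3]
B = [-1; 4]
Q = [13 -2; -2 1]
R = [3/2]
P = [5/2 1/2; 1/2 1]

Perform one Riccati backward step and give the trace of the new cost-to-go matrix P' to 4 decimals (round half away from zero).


19.7188

BᵀP = [-0.5000 3.5000]
S = R + BᵀPB = [3/2] + [14.5000] = [16.0000]
BᵀPA = [-7.5000 -11.5000]
K = S⁻¹·BᵀPA = [-0.4688 -0.7188]
A−BK = [0.5313 1.2813; -0.1250 -0.1250]
AᵀP(A−BK) = [0.9844 2.1094; 2.1094 4.7344]
P' = Q + AᵀP(A−BK) = [13.9844 0.1094; 0.1094 5.7344]
tr(P') = 19.7188


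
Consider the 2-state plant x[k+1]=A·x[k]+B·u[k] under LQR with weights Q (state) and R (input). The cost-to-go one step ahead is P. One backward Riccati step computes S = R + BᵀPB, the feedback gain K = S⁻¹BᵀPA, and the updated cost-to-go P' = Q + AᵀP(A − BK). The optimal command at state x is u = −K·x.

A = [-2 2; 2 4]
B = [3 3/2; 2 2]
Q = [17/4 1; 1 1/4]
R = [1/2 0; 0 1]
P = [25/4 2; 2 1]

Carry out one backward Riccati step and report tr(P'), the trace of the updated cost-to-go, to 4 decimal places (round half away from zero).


8.4292

BᵀP = [22.7500 8.0000; 13.3750 5.0000]
S = R + BᵀPB = [1/2 0; 0 1] + [84.2500 50.1250; 50.1250 30.0625] = [84.7500 50.1250; 50.1250 31.0625]
BᵀPA = [-29.5000 77.5000; -16.7500 46.7500]
K = S⁻¹·BᵀPA = [-0.6394 0.5332; 0.4926 0.6446]
A−BK = [-0.8206 -0.5665; 2.2937 1.6444]
AᵀP(A−BK) = [2.3879 1.5267; 1.5267 1.5413]
P' = Q + AᵀP(A−BK) = [6.6379 2.5267; 2.5267 1.7913]
tr(P') = 8.4292


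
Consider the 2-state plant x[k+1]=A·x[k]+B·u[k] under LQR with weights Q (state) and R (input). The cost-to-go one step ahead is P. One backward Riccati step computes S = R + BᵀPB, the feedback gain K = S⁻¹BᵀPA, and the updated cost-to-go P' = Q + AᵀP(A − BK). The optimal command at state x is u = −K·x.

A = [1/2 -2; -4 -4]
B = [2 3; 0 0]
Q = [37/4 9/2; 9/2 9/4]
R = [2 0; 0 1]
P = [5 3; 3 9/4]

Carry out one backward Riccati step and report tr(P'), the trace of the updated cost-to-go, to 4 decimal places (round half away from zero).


27.9509

BᵀP = [10.0000 6.0000; 15.0000 9.0000]
S = R + BᵀPB = [2 0; 0 1] + [20.0000 30.0000; 30.0000 45.0000] = [22.0000 30.0000; 30.0000 46.0000]
BᵀPA = [-19.0000 -44.0000; -28.5000 -66.0000]
K = S⁻¹·BᵀPA = [-0.1696 -0.3929; -0.5089 -1.1786]
A−BK = [2.3661 2.3214; -4.0000 -4.0000]
AᵀP(A−BK) = [7.5223 7.9464; 7.9464 8.9286]
P' = Q + AᵀP(A−BK) = [16.7723 12.4464; 12.4464 11.1786]
tr(P') = 27.9509


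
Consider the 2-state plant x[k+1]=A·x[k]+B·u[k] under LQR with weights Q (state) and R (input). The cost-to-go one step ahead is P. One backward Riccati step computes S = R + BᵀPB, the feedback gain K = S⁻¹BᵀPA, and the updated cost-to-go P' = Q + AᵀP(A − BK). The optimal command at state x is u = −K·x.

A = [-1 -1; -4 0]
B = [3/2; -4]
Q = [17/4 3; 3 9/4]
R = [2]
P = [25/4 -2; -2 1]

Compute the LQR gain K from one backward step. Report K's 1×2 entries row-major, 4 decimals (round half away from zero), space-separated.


BᵀP = [17.3750 -7.0000]
S = R + BᵀPB = [2] + [54.0625] = [56.0625]
BᵀPA = [10.6250 -17.3750]
K = S⁻¹·BᵀPA = [0.1895 -0.3099]
A−BK = [-1.2843 -0.5351; -3.2419 -1.2397]
AᵀP(A−BK) = [4.2363 1.5429; 1.5429 0.8651]
P' = Q + AᵀP(A−BK) = [8.4863 4.5429; 4.5429 3.1151]
tr(P') = 11.6014

0.1895 -0.3099


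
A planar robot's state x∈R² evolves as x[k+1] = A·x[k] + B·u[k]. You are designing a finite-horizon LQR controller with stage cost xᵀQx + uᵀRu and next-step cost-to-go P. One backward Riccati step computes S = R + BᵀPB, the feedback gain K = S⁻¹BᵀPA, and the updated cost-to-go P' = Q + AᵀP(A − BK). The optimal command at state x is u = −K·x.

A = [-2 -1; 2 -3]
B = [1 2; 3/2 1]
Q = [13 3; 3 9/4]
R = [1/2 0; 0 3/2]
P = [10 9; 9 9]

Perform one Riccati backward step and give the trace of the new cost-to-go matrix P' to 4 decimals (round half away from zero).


BᵀP = [23.5000 22.5000; 29.0000 27.0000]
S = R + BᵀPB = [1/2 0; 0 3/2] + [57.2500 69.5000; 69.5000 85.0000] = [57.7500 69.5000; 69.5000 86.5000]
BᵀPA = [-2.0000 -91.0000; -4.0000 -110.0000]
K = S⁻¹·BᵀPA = [0.6359 -1.3717; -0.5572 -0.1696]
A−BK = [-1.5216 0.7108; 1.6033 -0.7729]
AᵀP(A−BK) = [3.0431 -1.4217; -1.4217 1.5238]
P' = Q + AᵀP(A−BK) = [16.0431 1.5783; 1.5783 3.7738]
tr(P') = 19.8170

19.8170


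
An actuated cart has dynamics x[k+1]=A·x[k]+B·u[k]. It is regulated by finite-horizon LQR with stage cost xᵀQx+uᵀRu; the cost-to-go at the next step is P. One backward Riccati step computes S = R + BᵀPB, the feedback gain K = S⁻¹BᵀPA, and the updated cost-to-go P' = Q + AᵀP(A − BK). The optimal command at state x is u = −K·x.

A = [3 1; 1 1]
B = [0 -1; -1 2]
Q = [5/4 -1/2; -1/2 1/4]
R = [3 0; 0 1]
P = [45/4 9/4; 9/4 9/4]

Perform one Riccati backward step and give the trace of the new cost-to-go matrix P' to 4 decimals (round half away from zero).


71.2215

BᵀP = [-2.2500 -2.2500; -6.7500 2.2500]
S = R + BᵀPB = [3 0; 0 1] + [2.2500 -2.2500; -2.2500 11.2500] = [5.2500 -2.2500; -2.2500 12.2500]
BᵀPA = [-9.0000 -4.5000; -18.0000 -4.5000]
K = S⁻¹·BᵀPA = [-2.5443 -1.1013; -1.9367 -0.5696]
A−BK = [1.0633 0.4304; 2.3291 1.0380]
AᵀP(A−BK) = [59.2405 24.8354; 24.8354 10.4810]
P' = Q + AᵀP(A−BK) = [60.4905 24.3354; 24.3354 10.7310]
tr(P') = 71.2215


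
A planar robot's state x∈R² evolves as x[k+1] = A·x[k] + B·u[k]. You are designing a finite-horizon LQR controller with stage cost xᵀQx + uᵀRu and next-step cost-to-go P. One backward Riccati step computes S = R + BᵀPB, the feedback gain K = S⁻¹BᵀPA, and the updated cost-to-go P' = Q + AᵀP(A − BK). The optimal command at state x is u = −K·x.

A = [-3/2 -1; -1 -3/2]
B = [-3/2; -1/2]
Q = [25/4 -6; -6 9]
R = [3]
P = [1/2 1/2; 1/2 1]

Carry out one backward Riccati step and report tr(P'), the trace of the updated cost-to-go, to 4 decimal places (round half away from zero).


BᵀP = [-1.0000 -1.2500]
S = R + BᵀPB = [3] + [2.1250] = [5.1250]
BᵀPA = [2.7500 2.8750]
K = S⁻¹·BᵀPA = [0.5366 0.5610]
A−BK = [-0.6951 -0.1585; -0.7317 -1.2195]
AᵀP(A−BK) = [2.1494 2.3323; 2.3323 2.6372]
P' = Q + AᵀP(A−BK) = [8.3994 -3.6677; -3.6677 11.6372]
tr(P') = 20.0366

20.0366


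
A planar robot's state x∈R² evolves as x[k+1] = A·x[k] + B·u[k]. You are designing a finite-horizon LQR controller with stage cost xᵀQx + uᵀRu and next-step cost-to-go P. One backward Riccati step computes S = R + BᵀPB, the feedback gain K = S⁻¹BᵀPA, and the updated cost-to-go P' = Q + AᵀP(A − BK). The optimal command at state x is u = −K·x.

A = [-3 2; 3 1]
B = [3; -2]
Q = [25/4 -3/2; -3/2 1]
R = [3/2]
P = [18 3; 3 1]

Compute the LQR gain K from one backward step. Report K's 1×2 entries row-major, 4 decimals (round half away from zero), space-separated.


-0.9354 0.7833

BᵀP = [48.0000 7.0000]
S = R + BᵀPB = [3/2] + [130.0000] = [131.5000]
BᵀPA = [-123.0000 103.0000]
K = S⁻¹·BᵀPA = [-0.9354 0.7833]
A−BK = [-0.1939 -0.3498; 1.1293 2.5665]
AᵀP(A−BK) = [1.9506 0.3422; 0.3422 4.3232]
P' = Q + AᵀP(A−BK) = [8.2006 -1.1578; -1.1578 5.3232]
tr(P') = 13.5238


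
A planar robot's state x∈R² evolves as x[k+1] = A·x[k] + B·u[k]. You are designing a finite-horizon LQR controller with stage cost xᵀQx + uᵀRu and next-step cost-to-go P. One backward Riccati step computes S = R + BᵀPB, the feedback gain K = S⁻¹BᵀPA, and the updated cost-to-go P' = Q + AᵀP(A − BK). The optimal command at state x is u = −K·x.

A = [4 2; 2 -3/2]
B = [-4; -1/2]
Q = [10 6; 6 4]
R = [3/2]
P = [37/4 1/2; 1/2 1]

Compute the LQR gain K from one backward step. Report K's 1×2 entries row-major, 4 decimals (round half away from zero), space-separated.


BᵀP = [-37.2500 -2.5000]
S = R + BᵀPB = [3/2] + [150.2500] = [151.7500]
BᵀPA = [-154.0000 -70.7500]
K = S⁻¹·BᵀPA = [-1.0148 -0.4662]
A−BK = [-0.0593 0.1351; 1.4926 -1.7331]
AᵀP(A−BK) = [3.7166 -1.7990; -1.7990 3.2644]
P' = Q + AᵀP(A−BK) = [13.7166 4.2010; 4.2010 7.2644]
tr(P') = 20.9811

-1.0148 -0.4662


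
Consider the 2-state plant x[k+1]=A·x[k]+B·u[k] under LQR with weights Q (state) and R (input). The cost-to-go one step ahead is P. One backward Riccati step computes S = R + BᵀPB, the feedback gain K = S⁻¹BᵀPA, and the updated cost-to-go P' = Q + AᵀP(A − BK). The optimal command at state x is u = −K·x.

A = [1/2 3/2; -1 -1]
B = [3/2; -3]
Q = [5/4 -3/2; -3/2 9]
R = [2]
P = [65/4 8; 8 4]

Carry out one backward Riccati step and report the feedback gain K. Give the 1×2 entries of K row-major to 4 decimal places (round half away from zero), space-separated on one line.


BᵀP = [0.3750 0.0000]
S = R + BᵀPB = [2] + [0.5625] = [2.5625]
BᵀPA = [0.1875 0.5625]
K = S⁻¹·BᵀPA = [0.0732 0.2195]
A−BK = [0.3902 1.1707; -0.7805 -0.3415]
AᵀP(A−BK) = [0.0488 0.1463; 0.1463 16.4390]
P' = Q + AᵀP(A−BK) = [1.2988 -1.3537; -1.3537 25.4390]
tr(P') = 26.7378

0.0732 0.2195


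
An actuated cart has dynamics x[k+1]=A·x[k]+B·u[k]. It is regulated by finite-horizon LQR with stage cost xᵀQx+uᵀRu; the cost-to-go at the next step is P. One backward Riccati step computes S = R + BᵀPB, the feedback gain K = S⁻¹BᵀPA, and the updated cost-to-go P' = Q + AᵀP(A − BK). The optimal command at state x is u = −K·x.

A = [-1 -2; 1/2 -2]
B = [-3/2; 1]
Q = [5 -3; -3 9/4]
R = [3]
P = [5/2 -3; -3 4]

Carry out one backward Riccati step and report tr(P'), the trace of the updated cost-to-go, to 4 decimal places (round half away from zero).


9.5882

BᵀP = [-6.7500 8.5000]
S = R + BᵀPB = [3] + [18.6250] = [21.6250]
BᵀPA = [11.0000 -3.5000]
K = S⁻¹·BᵀPA = [0.5087 -0.1618]
A−BK = [-0.2370 -2.2428; -0.0087 -1.8382]
AᵀP(A−BK) = [0.9046 -0.2197; -0.2197 1.4335]
P' = Q + AᵀP(A−BK) = [5.9046 -3.2197; -3.2197 3.6835]
tr(P') = 9.5882


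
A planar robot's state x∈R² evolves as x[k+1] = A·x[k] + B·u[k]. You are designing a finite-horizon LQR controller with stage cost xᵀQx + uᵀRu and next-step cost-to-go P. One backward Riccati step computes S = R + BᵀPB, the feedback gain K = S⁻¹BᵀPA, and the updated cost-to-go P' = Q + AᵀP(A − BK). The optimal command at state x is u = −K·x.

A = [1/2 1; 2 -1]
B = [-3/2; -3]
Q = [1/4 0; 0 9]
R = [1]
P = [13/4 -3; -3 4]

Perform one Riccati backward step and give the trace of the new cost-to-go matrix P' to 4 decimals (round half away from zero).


BᵀP = [4.1250 -7.5000]
S = R + BᵀPB = [1] + [16.3125] = [17.3125]
BᵀPA = [-12.9375 11.6250]
K = S⁻¹·BᵀPA = [-0.7473 0.6715]
A−BK = [-0.6209 2.0072; -0.2419 1.0144]
AᵀP(A−BK) = [1.1444 -2.1877; -2.1877 5.4440]
P' = Q + AᵀP(A−BK) = [1.3944 -2.1877; -2.1877 14.4440]
tr(P') = 15.8384

15.8384


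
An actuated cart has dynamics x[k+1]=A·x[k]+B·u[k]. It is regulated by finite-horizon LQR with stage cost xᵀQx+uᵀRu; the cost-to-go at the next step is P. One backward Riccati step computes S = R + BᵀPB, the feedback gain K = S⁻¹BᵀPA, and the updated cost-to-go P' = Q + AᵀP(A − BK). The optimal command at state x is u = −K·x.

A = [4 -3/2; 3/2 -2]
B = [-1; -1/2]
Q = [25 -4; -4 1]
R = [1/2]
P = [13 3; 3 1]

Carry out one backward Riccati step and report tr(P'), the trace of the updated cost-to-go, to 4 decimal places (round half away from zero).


35.3134

BᵀP = [-14.5000 -3.5000]
S = R + BᵀPB = [1/2] + [16.2500] = [16.7500]
BᵀPA = [-63.2500 28.7500]
K = S⁻¹·BᵀPA = [-3.7761 1.7164]
A−BK = [0.2239 0.2164; -0.3881 -1.1418]
AᵀP(A−BK) = [7.4104 -3.1866; -3.1866 1.9030]
P' = Q + AᵀP(A−BK) = [32.4104 -7.1866; -7.1866 2.9030]
tr(P') = 35.3134
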